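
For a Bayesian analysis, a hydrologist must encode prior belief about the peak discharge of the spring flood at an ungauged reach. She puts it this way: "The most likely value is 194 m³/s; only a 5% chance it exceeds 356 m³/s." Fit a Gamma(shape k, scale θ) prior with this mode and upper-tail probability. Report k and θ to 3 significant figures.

Gamma(k,θ) with k>1 has mode (k−1)θ, so θ = 194/(k−1).
Need P(X < 356) = 0.95 with θ tied to k this way. Start at k = 2, θ = 194: P(X<356) ≈ 0.548.
Too low — raise k to concentrate. Iterating converges to k ≈ 8.56.
Then θ = 194/(8.56−1) ≈ 25.7.

k ≈ 8.56, θ ≈ 25.7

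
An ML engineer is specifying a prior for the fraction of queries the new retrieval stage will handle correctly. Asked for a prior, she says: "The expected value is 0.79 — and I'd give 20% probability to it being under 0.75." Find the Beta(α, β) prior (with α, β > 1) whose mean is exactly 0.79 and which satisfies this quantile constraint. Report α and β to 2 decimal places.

With mean 0.79 fixed, write α = 0.79s, β = 0.21s where s = α+β.
Need P(θ < 0.75) = 0.2 under Beta(0.79s, 0.21s). Normal approximation: (q−m)/√(m(1−m)/s) ≈ z_{0.2} = -0.842, so s ≈ 0.79·0.21·(-0.842)²/(0.75−0.79)² = 73.4.
At s = 73.4: P(θ<0.75) ≈ 0.195. Adjusting to match 0.2 gives s ≈ 70.06.
So α = 0.79·70.06 ≈ 55.35, β = 0.21·70.06 ≈ 14.71.

α ≈ 55.35, β ≈ 14.71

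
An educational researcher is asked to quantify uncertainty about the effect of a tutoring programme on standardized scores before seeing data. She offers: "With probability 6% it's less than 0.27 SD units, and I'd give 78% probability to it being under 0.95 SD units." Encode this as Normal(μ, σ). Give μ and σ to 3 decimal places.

For Normal(μ,σ), the p-quantile is μ + z_p·σ. Here z_{0.06} = -1.555, z_{0.78} = 0.7722.
So 0.27 = μ − 1.555σ and 0.95 = μ + 0.7722σ.
Subtracting: σ = (0.95 − 0.27)/(0.7722 − (-1.555)) = 0.292.
Then μ = 0.27 − (-1.555)·0.292 = 0.724.

μ = 0.724, σ = 0.292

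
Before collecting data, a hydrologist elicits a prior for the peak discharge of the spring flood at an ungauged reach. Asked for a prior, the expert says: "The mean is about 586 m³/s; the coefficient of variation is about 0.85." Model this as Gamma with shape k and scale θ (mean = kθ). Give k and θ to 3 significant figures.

For Gamma(k, scale θ): mean = kθ, variance = kθ², so CV = 1/√k.
CV = 0.85, hence k = 1/CV² = 1.38.
Then θ = mean/k = 586/1.38 = 423.

k ≈ 1.38, θ ≈ 423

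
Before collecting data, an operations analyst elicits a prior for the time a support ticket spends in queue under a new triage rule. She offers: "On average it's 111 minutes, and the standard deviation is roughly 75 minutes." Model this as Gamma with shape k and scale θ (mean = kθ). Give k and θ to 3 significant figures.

k ≈ 2.19, θ ≈ 50.7

For Gamma(k, scale θ): mean = kθ, variance = kθ², so CV = 1/√k.
CV = SD/mean = 75/111 = 0.6757, hence k = 1/CV² = 2.19.
Then θ = mean/k = 111/2.19 = 50.7.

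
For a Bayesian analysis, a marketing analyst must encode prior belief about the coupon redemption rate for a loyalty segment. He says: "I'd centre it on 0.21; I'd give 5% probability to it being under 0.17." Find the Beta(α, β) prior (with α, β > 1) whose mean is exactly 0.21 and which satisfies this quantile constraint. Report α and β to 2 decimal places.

With mean 0.21 fixed, write α = 0.21s, β = 0.79s where s = α+β.
Need P(θ < 0.17) = 0.05 under Beta(0.21s, 0.79s). Normal approximation: (q−m)/√(m(1−m)/s) ≈ z_{0.05} = -1.64, so s ≈ 0.21·0.79·(-1.64)²/(0.17−0.21)² = 280.5.
At s = 280.5: P(θ<0.17) ≈ 0.044. Adjusting to match 0.05 gives s ≈ 262.33.
So α = 0.21·262.33 ≈ 55.09, β = 0.79·262.33 ≈ 207.24.

α ≈ 55.09, β ≈ 207.24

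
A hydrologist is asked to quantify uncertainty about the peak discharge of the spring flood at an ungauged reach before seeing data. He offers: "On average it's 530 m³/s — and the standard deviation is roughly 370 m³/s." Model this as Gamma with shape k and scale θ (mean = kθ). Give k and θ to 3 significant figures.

k ≈ 2.05, θ ≈ 258

For Gamma(k, scale θ): mean = kθ, variance = kθ², so CV = 1/√k.
CV = SD/mean = 370/530 = 0.6981, hence k = 1/CV² = 2.05.
Then θ = mean/k = 530/2.05 = 258.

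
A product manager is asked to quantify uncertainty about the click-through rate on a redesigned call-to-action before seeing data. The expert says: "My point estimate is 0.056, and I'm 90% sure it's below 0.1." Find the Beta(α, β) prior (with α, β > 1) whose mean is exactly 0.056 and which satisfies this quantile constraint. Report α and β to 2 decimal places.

With mean 0.056 fixed, write α = 0.056s, β = 0.944s where s = α+β.
Need P(θ < 0.1) = 0.9 under Beta(0.056s, 0.944s). Normal approximation: (q−m)/√(m(1−m)/s) ≈ z_{0.9} = 1.28, so s ≈ 0.056·0.944·(1.28)²/(0.1−0.056)² = 44.8.
At s = 44.8: P(θ<0.1) ≈ 0.893. Adjusting to match 0.9 gives s ≈ 49.02.
So α = 0.056·49.02 ≈ 2.74, β = 0.944·49.02 ≈ 46.27.

α ≈ 2.74, β ≈ 46.27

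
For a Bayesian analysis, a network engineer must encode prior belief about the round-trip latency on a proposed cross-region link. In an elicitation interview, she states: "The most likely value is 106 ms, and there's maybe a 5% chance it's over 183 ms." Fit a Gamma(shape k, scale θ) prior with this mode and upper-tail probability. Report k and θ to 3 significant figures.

k ≈ 10.4, θ ≈ 11.3

Gamma(k,θ) with k>1 has mode (k−1)θ, so θ = 106/(k−1).
Need P(X < 183) = 0.95 with θ tied to k this way. Start at k = 2, θ = 106: P(X<183) ≈ 0.515.
Too low — raise k to concentrate. Iterating converges to k ≈ 10.4.
Then θ = 106/(10.4−1) ≈ 11.3.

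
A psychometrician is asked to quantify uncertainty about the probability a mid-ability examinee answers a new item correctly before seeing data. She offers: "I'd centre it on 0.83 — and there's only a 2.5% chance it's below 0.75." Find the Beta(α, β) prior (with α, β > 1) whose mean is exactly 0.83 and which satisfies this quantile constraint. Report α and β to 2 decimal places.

With mean 0.83 fixed, write α = 0.83s, β = 0.17s where s = α+β.
Need P(θ < 0.75) = 0.025 under Beta(0.83s, 0.17s). Normal approximation: (q−m)/√(m(1−m)/s) ≈ z_{0.025} = -1.96, so s ≈ 0.83·0.17·(-1.96)²/(0.75−0.83)² = 84.7.
At s = 84.7: P(θ<0.75) ≈ 0.034. Adjusting to match 0.025 gives s ≈ 98.00.
So α = 0.83·98.00 ≈ 81.34, β = 0.17·98.00 ≈ 16.66.

α ≈ 81.34, β ≈ 16.66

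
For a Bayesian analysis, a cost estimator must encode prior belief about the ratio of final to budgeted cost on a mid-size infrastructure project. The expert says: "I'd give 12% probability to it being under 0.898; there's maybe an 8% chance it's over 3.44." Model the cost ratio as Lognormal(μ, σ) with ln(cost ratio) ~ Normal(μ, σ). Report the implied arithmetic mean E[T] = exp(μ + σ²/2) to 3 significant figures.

If T ~ Lognormal(μ,σ) then ln T ~ Normal(μ,σ), so the p-quantile of ln T is μ + z_p·σ.
ln(0.898) = -0.1076 and ln(3.44) = 1.235; z_{0.12} = -1.175, z_{0.92} = 1.405.
σ = (1.235 − -0.1076)/(1.405 − (-1.175)) = 0.521.
μ = -0.1076 − (-1.175)·0.521 = 0.504.
E[T] = exp(μ + σ²/2) = exp(0.504 + 0.1355) = 1.9.

E[T] ≈ 1.9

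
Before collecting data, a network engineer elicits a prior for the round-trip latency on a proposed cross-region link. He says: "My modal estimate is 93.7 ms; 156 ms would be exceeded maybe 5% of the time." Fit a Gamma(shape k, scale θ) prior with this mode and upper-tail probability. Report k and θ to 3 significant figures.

k ≈ 11.7, θ ≈ 8.72

Gamma(k,θ) with k>1 has mode (k−1)θ, so θ = 93.7/(k−1).
Need P(X < 156) = 0.95 with θ tied to k this way. Start at k = 2, θ = 93.7: P(X<156) ≈ 0.496.
Too low — raise k to concentrate. Iterating converges to k ≈ 11.7.
Then θ = 93.7/(11.7−1) ≈ 8.72.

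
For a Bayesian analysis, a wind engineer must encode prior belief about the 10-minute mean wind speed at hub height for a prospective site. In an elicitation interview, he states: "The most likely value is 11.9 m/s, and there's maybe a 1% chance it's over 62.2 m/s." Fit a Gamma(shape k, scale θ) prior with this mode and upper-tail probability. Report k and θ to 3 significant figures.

Gamma(k,θ) with k>1 has mode (k−1)θ, so θ = 11.9/(k−1).
Need P(X < 62.2) = 0.99 with θ tied to k this way. Start at k = 2, θ = 11.9: P(X<62.2) ≈ 0.967.
Too low — raise k to concentrate. Iterating converges to k ≈ 2.41.
Then θ = 11.9/(2.41−1) ≈ 8.42.

k ≈ 2.41, θ ≈ 8.42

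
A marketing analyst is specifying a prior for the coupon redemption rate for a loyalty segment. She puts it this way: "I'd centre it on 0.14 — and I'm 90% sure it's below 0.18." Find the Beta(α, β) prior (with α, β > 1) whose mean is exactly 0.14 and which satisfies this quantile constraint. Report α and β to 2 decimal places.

α ≈ 18.16, β ≈ 111.57

With mean 0.14 fixed, write α = 0.14s, β = 0.86s where s = α+β.
Need P(θ < 0.18) = 0.9 under Beta(0.14s, 0.86s). Normal approximation: (q−m)/√(m(1−m)/s) ≈ z_{0.9} = 1.28, so s ≈ 0.14·0.86·(1.28)²/(0.18−0.14)² = 123.6.
At s = 123.6: P(θ<0.18) ≈ 0.895. Adjusting to match 0.9 gives s ≈ 129.73.
So α = 0.14·129.73 ≈ 18.16, β = 0.86·129.73 ≈ 111.57.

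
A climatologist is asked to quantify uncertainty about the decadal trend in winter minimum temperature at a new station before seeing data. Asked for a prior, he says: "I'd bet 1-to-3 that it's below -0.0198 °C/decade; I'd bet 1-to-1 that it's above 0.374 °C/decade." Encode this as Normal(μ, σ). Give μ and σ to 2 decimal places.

The p-quantile of Normal(μ,σ) is μ + z_p·σ, with z_{0.25} = -0.6745 and z_{0.5} = 0.
Eliminate σ: μ = (z₂·x₁ − z₁·x₂)/(z₂ − z₁) = (0·-0.0198 − (-0.6745)·0.374)/0.6745 = 0.37.
Then σ = (x₂ − x₁)/(z₂ − z₁) = (0.374 − -0.0198)/0.6745 = 0.58.

μ = 0.37, σ = 0.58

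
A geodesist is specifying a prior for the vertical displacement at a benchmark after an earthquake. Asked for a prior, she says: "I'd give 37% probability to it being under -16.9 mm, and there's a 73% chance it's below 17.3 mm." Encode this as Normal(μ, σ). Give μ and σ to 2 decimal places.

The p-quantile of Normal(μ,σ) is μ + z_p·σ, with z_{0.37} = -0.3319 and z_{0.73} = 0.6128.
Eliminate σ: μ = (z₂·x₁ − z₁·x₂)/(z₂ − z₁) = (0.6128·-16.9 − (-0.3319)·17.3)/0.9447 = -4.89.
Then σ = (x₂ − x₁)/(z₂ − z₁) = (17.3 − -16.9)/0.9447 = 36.20.

μ = -4.89, σ = 36.20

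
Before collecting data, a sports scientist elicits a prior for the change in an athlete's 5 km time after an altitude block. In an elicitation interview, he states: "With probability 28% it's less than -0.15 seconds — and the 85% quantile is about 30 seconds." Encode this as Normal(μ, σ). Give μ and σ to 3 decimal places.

μ = 10.702, σ = 18.619

For Normal(μ,σ), the p-quantile is μ + z_p·σ. Here z_{0.28} = -0.5828, z_{0.85} = 1.036.
So -0.15 = μ − 0.5828σ and 30 = μ + 1.036σ.
Subtracting: σ = (30 − -0.15)/(1.036 − (-0.5828)) = 18.619.
Then μ = -0.15 − (-0.5828)·18.619 = 10.702.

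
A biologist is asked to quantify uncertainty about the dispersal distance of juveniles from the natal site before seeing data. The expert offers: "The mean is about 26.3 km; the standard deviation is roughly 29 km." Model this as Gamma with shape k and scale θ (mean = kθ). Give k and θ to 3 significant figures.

k ≈ 0.822, θ ≈ 32

For Gamma(k, scale θ): mean = kθ, variance = kθ², so CV = 1/√k.
CV = SD/mean = 29/26.3 = 1.103, hence k = 1/CV² = 0.822.
Then θ = mean/k = 26.3/0.822 = 32.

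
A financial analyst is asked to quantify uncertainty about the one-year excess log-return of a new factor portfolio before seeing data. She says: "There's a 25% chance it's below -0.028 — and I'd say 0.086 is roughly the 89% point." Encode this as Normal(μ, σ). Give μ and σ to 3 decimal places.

μ = 0.012, σ = 0.060

For Normal(μ,σ), the p-quantile is μ + z_p·σ. Here z_{0.25} = -0.6745, z_{0.89} = 1.227.
So -0.028 = μ − 0.6745σ and 0.086 = μ + 1.227σ.
Subtracting: σ = (0.086 − -0.028)/(1.227 − (-0.6745)) = 0.060.
Then μ = -0.028 − (-0.6745)·0.060 = 0.012.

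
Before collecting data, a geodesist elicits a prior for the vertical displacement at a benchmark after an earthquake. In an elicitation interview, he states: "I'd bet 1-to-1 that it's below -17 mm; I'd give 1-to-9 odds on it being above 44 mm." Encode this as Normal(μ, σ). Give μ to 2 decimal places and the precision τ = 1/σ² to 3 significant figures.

μ = -17.00, τ = 0.000441

The p-quantile of Normal(μ,σ) is μ + z_p·σ, with z_{0.5} = 0 and z_{0.9} = 1.282.
Eliminate σ: μ = (z₂·x₁ − z₁·x₂)/(z₂ − z₁) = (1.282·-17 − (0)·44)/1.282 = -17.00.
Then σ = (x₂ − x₁)/(z₂ − z₁) = (44 − -17)/1.282 = 47.60.
Precision τ = 1/σ² = 1/47.6² = 0.000441.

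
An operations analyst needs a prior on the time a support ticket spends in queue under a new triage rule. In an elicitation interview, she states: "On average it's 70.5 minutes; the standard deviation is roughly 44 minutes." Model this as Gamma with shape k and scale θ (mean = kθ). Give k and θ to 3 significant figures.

k ≈ 2.57, θ ≈ 27.5

For Gamma(k, scale θ): mean = kθ, variance = kθ², so CV = 1/√k.
CV = SD/mean = 44/70.5 = 0.6241, hence k = 1/CV² = 2.57.
Then θ = mean/k = 70.5/2.57 = 27.5.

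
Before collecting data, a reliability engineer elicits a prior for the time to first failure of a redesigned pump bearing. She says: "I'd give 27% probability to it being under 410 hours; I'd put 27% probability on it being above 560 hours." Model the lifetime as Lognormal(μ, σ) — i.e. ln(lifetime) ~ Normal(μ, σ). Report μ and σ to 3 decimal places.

If T ~ Lognormal(μ,σ) then ln T ~ Normal(μ,σ), so the p-quantile of ln T is μ + z_p·σ.
ln(410) = 6.016 and ln(560) = 6.328; z_{0.27} = -0.6128, z_{0.73} = 0.6128.
σ = (6.328 − 6.016)/(0.6128 − (-0.6128)) = 0.254.
μ = 6.016 − (-0.6128)·0.254 = 6.172.

μ ≈ 6.172, σ ≈ 0.254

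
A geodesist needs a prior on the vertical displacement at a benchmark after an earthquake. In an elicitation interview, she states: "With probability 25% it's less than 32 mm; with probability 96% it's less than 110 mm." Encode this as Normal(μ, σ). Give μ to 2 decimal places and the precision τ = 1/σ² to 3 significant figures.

μ = 53.69, τ = 0.000967

For Normal(μ,σ), the p-quantile is μ + z_p·σ. Here z_{0.25} = -0.6745, z_{0.96} = 1.751.
So 32 = μ − 0.6745σ and 110 = μ + 1.751σ.
Subtracting: σ = (110 − 32)/(1.751 − (-0.6745)) = 32.16.
Then μ = 32 − (-0.6745)·32.16 = 53.69.
Precision τ = 1/σ² = 1/32.16² = 0.000967.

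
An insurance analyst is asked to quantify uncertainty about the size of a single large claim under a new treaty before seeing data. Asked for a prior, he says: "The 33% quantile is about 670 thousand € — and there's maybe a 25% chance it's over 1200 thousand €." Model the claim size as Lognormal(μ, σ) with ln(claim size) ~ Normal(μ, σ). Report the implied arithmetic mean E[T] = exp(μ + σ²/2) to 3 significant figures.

E[T] ≈ 967 thousand €

If T ~ Lognormal(μ,σ) then ln T ~ Normal(μ,σ), so the p-quantile of ln T is μ + z_p·σ.
ln(670) = 6.507 and ln(1200) = 7.09; z_{0.33} = -0.4399, z_{0.75} = 0.6745.
σ = (7.09 − 6.507)/(0.6745 − (-0.4399)) = 0.523.
μ = 6.507 − (-0.4399)·0.523 = 6.737.
E[T] = exp(μ + σ²/2) = exp(6.737 + 0.1367) = 967 thousand €.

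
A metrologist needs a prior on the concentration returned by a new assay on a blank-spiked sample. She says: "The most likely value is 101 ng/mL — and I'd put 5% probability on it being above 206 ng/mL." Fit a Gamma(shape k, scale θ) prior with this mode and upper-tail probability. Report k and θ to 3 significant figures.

k ≈ 6.45, θ ≈ 18.5

Gamma(k,θ) with k>1 has mode (k−1)θ, so θ = 101/(k−1).
Need P(X < 206) = 0.95 with θ tied to k this way. Start at k = 2, θ = 101: P(X<206) ≈ 0.605.
Too low — raise k to concentrate. Iterating converges to k ≈ 6.45.
Then θ = 101/(6.45−1) ≈ 18.5.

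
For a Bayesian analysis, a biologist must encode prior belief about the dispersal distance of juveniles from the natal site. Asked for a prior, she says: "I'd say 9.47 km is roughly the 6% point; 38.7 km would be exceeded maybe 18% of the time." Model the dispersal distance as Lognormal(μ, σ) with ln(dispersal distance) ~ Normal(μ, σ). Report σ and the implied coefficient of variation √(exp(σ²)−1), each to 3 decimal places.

If T ~ Lognormal(μ,σ) then ln T ~ Normal(μ,σ), so the p-quantile of ln T is μ + z_p·σ.
ln(9.47) = 2.248 and ln(38.7) = 3.656; z_{0.06} = -1.555, z_{0.82} = 0.9154.
σ = (3.656 − 2.248)/(0.9154 − (-1.555)) = 0.570.
μ = 2.248 − (-1.555)·0.570 = 3.134.
CV = √(exp(σ²)−1) = √(exp(0.3248)−1) = 0.619.

σ ≈ 0.570, CV ≈ 0.619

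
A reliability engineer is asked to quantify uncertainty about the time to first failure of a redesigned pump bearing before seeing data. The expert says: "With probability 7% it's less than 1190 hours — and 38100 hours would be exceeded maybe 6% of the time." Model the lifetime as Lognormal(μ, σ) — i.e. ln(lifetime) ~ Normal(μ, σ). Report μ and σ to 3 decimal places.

μ ≈ 8.770, σ ≈ 1.144

If T ~ Lognormal(μ,σ) then ln T ~ Normal(μ,σ), so the p-quantile of ln T is μ + z_p·σ.
ln(1190) = 7.082 and ln(38100) = 10.55; z_{0.07} = -1.476, z_{0.94} = 1.555.
σ = (10.55 − 7.082)/(1.555 − (-1.476)) = 1.144.
μ = 7.082 − (-1.476)·1.144 = 8.770.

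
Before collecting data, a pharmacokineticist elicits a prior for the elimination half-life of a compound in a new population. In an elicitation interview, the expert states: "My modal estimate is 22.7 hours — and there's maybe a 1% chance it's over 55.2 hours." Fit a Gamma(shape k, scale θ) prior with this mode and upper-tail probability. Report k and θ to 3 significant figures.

k ≈ 6.98, θ ≈ 3.8

Gamma(k,θ) with k>1 has mode (k−1)θ, so θ = 22.7/(k−1).
Need P(X < 55.2) = 0.99 with θ tied to k this way. Start at k = 2, θ = 22.7: P(X<55.2) ≈ 0.698.
Too low — raise k to concentrate. Iterating converges to k ≈ 6.98.
Then θ = 22.7/(6.98−1) ≈ 3.8.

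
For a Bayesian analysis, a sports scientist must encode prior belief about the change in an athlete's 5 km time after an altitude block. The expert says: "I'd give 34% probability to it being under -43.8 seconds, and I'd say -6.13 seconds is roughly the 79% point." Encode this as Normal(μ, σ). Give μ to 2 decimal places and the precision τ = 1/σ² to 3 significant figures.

The p-quantile of Normal(μ,σ) is μ + z_p·σ, with z_{0.34} = -0.4125 and z_{0.79} = 0.8064.
Eliminate σ: μ = (z₂·x₁ − z₁·x₂)/(z₂ − z₁) = (0.8064·-43.8 − (-0.4125)·-6.13)/1.219 = -31.05.
Then σ = (x₂ − x₁)/(z₂ − z₁) = (-6.13 − -43.8)/1.219 = 30.91.
Precision τ = 1/σ² = 1/30.91² = 0.00105.

μ = -31.05, τ = 0.00105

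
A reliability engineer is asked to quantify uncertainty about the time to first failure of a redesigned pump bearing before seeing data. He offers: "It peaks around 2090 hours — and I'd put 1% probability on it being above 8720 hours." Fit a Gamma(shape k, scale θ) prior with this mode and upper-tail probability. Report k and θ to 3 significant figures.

Gamma(k,θ) with k>1 has mode (k−1)θ, so θ = 2090/(k−1).
Need P(X < 8720) = 0.99 with θ tied to k this way. Start at k = 2, θ = 2090: P(X<8720) ≈ 0.920.
Too low — raise k to concentrate. Iterating converges to k ≈ 3.02.
Then θ = 2090/(3.02−1) ≈ 1030.

k ≈ 3.02, θ ≈ 1030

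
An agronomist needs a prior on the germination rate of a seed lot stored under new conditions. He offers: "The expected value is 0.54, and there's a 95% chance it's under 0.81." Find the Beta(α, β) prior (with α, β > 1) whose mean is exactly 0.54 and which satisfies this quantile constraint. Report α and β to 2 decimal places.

With mean 0.54 fixed, write α = 0.54s, β = 0.46s where s = α+β.
Need P(θ < 0.81) = 0.95 under Beta(0.54s, 0.46s). Normal approximation: (q−m)/√(m(1−m)/s) ≈ z_{0.95} = 1.64, so s ≈ 0.54·0.46·(1.64)²/(0.81−0.54)² = 9.2.
At s = 9.2: P(θ<0.81) ≈ 0.964. Adjusting to match 0.95 gives s ≈ 7.84.
So α = 0.54·7.84 ≈ 4.23, β = 0.46·7.84 ≈ 3.61.

α ≈ 4.23, β ≈ 3.61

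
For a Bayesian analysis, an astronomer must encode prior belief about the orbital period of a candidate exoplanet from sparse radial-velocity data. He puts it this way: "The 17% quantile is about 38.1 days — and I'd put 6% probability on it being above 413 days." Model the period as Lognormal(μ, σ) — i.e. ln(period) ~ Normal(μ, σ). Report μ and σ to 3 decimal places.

If T ~ Lognormal(μ,σ) then ln T ~ Normal(μ,σ), so the p-quantile of ln T is μ + z_p·σ.
ln(38.1) = 3.64 and ln(413) = 6.023; z_{0.17} = -0.9542, z_{0.94} = 1.555.
σ = (6.023 − 3.64)/(1.555 − (-0.9542)) = 0.950.
μ = 3.64 − (-0.9542)·0.950 = 4.547.

μ ≈ 4.547, σ ≈ 0.950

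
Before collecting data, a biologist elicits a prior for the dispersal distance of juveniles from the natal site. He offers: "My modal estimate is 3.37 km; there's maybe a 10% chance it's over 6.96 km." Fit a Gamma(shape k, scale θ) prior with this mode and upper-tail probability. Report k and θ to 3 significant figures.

k ≈ 4.65, θ ≈ 0.923

Gamma(k,θ) with k>1 has mode (k−1)θ, so θ = 3.37/(k−1).
Need P(X < 6.96) = 0.9 with θ tied to k this way. Start at k = 2, θ = 3.37: P(X<6.96) ≈ 0.611.
Too low — raise k to concentrate. Iterating converges to k ≈ 4.65.
Then θ = 3.37/(4.65−1) ≈ 0.923.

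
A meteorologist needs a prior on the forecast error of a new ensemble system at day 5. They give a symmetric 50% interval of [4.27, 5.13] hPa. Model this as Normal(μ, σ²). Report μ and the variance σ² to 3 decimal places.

A symmetric 50% interval runs μ ± z·σ with z = 0.6745.
Half-width = 0.43, so σ = 0.43/0.6745 = 0.6375 and σ² = 0.406.
μ is the interval midpoint, 4.700.

μ = 4.700, σ² = 0.406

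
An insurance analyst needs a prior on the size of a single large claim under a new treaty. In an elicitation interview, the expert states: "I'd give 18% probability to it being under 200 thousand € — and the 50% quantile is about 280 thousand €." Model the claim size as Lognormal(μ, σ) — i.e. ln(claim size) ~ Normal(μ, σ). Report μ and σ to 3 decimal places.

μ ≈ 5.635, σ ≈ 0.368

If T ~ Lognormal(μ,σ) then ln T ~ Normal(μ,σ), so the p-quantile of ln T is μ + z_p·σ.
ln(200) = 5.298 and ln(280) = 5.635; z_{0.18} = -0.9154, z_{0.5} = 0.
σ = (5.635 − 5.298)/(0 − (-0.9154)) = 0.368.
μ = 5.298 − (-0.9154)·0.368 = 5.635.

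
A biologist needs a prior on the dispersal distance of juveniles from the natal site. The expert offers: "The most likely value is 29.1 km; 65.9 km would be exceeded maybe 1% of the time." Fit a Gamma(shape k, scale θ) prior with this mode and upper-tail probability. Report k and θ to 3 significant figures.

Gamma(k,θ) with k>1 has mode (k−1)θ, so θ = 29.1/(k−1).
Need P(X < 65.9) = 0.99 with θ tied to k this way. Start at k = 2, θ = 29.1: P(X<65.9) ≈ 0.661.
Too low — raise k to concentrate. Iterating converges to k ≈ 8.17.
Then θ = 29.1/(8.17−1) ≈ 4.06.

k ≈ 8.17, θ ≈ 4.06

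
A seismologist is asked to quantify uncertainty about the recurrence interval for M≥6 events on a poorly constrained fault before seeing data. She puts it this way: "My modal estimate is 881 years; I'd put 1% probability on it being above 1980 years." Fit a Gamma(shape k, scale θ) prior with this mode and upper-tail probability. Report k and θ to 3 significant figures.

k ≈ 8.32, θ ≈ 120

Gamma(k,θ) with k>1 has mode (k−1)θ, so θ = 881/(k−1).
Need P(X < 1980) = 0.99 with θ tied to k this way. Start at k = 2, θ = 881: P(X<1980) ≈ 0.657.
Too low — raise k to concentrate. Iterating converges to k ≈ 8.32.
Then θ = 881/(8.32−1) ≈ 120.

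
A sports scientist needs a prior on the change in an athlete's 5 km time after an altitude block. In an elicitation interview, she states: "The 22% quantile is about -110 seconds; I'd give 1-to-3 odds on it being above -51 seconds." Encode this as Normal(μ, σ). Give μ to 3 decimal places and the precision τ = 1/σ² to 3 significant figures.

For Normal(μ,σ), the p-quantile is μ + z_p·σ. Here z_{0.22} = -0.7722, z_{0.75} = 0.6745.
So -110 = μ − 0.7722σ and -51 = μ + 0.6745σ.
Subtracting: σ = (-51 − -110)/(0.6745 − (-0.7722)) = 40.783.
Then μ = -110 − (-0.7722)·40.783 = -78.508.
Precision τ = 1/σ² = 1/40.78² = 0.000601.

μ = -78.508, τ = 0.000601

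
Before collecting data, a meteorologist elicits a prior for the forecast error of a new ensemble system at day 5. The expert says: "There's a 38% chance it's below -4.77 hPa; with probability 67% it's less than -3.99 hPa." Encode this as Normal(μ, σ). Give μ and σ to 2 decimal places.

μ = -4.45, σ = 1.05

The p-quantile of Normal(μ,σ) is μ + z_p·σ, with z_{0.38} = -0.3055 and z_{0.67} = 0.4399.
Eliminate σ: μ = (z₂·x₁ − z₁·x₂)/(z₂ − z₁) = (0.4399·-4.77 − (-0.3055)·-3.99)/0.7454 = -4.45.
Then σ = (x₂ − x₁)/(z₂ − z₁) = (-3.99 − -4.77)/0.7454 = 1.05.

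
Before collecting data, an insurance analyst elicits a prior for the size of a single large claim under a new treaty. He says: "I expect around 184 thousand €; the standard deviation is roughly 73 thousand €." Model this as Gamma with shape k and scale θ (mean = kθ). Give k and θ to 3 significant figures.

k ≈ 6.35, θ ≈ 29

For Gamma(k, scale θ): mean = kθ, variance = kθ², so CV = 1/√k.
CV = SD/mean = 73/184 = 0.3967, hence k = 1/CV² = 6.35.
Then θ = mean/k = 184/6.35 = 29.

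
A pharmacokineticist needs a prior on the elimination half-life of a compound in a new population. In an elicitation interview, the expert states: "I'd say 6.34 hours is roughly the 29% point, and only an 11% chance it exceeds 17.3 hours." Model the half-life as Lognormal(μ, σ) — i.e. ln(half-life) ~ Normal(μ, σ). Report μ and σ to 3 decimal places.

If T ~ Lognormal(μ,σ) then ln T ~ Normal(μ,σ), so the p-quantile of ln T is μ + z_p·σ.
ln(6.34) = 1.847 and ln(17.3) = 2.851; z_{0.29} = -0.5534, z_{0.89} = 1.227.
σ = (2.851 − 1.847)/(1.227 − (-0.5534)) = 0.564.
μ = 1.847 − (-0.5534)·0.564 = 2.159.

μ ≈ 2.159, σ ≈ 0.564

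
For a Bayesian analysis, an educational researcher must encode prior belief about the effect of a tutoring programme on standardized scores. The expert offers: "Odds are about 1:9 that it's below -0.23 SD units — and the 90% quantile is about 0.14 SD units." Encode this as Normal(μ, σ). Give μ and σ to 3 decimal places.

μ = -0.045, σ = 0.144

For Normal(μ,σ), the p-quantile is μ + z_p·σ. Here z_{0.1} = -1.282, z_{0.9} = 1.282.
So -0.23 = μ − 1.282σ and 0.14 = μ + 1.282σ.
Subtracting: σ = (0.14 − -0.23)/(1.282 − (-1.282)) = 0.144.
Then μ = -0.23 − (-1.282)·0.144 = -0.045.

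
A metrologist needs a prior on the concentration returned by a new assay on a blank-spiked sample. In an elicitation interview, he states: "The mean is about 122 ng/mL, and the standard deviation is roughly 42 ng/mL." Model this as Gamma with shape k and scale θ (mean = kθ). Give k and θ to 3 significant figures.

k ≈ 8.44, θ ≈ 14.5

For Gamma(k, scale θ): mean = kθ, variance = kθ², so CV = 1/√k.
CV = SD/mean = 42/122 = 0.3443, hence k = 1/CV² = 8.44.
Then θ = mean/k = 122/8.44 = 14.5.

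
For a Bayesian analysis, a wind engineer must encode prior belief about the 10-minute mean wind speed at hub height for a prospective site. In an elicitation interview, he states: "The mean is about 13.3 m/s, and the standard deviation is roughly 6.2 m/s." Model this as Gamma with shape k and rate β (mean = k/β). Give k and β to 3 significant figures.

For Gamma(k, rate β): mean = k/β, variance = k/β², so CV = 1/√k.
CV = SD/mean = 6.2/13.3 = 0.4662, hence k = 1/CV² = 4.6.
Then β = k/mean = 4.6/13.3 = 0.346.

k ≈ 4.6, β ≈ 0.346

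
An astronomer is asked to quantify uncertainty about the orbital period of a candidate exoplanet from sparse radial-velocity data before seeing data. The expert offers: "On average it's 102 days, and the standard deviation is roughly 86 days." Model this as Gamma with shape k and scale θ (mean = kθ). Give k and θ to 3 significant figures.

k ≈ 1.41, θ ≈ 72.5

For Gamma(k, scale θ): mean = kθ, variance = kθ², so CV = 1/√k.
CV = SD/mean = 86/102 = 0.8431, hence k = 1/CV² = 1.41.
Then θ = mean/k = 102/1.41 = 72.5.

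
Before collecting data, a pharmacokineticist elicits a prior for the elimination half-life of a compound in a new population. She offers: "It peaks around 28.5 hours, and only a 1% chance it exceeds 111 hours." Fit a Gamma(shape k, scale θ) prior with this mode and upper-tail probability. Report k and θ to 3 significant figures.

k ≈ 3.28, θ ≈ 12.5

Gamma(k,θ) with k>1 has mode (k−1)θ, so θ = 28.5/(k−1).
Need P(X < 111) = 0.99 with θ tied to k this way. Start at k = 2, θ = 28.5: P(X<111) ≈ 0.900.
Too low — raise k to concentrate. Iterating converges to k ≈ 3.28.
Then θ = 28.5/(3.28−1) ≈ 12.5.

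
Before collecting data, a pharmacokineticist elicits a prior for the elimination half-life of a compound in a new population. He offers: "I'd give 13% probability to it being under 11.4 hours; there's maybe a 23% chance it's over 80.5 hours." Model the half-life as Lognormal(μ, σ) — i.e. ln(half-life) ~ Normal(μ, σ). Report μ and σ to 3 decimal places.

μ ≈ 3.614, σ ≈ 1.048

If T ~ Lognormal(μ,σ) then ln T ~ Normal(μ,σ), so the p-quantile of ln T is μ + z_p·σ.
ln(11.4) = 2.434 and ln(80.5) = 4.388; z_{0.13} = -1.126, z_{0.77} = 0.7388.
σ = (4.388 − 2.434)/(0.7388 − (-1.126)) = 1.048.
μ = 2.434 − (-1.126)·1.048 = 3.614.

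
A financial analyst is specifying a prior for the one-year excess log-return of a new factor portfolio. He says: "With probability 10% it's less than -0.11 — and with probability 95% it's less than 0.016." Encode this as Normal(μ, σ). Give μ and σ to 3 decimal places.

μ = -0.055, σ = 0.043

For Normal(μ,σ), the p-quantile is μ + z_p·σ. Here z_{0.1} = -1.282, z_{0.95} = 1.645.
So -0.11 = μ − 1.282σ and 0.016 = μ + 1.645σ.
Subtracting: σ = (0.016 − -0.11)/(1.645 − (-1.282)) = 0.043.
Then μ = -0.11 − (-1.282)·0.043 = -0.055.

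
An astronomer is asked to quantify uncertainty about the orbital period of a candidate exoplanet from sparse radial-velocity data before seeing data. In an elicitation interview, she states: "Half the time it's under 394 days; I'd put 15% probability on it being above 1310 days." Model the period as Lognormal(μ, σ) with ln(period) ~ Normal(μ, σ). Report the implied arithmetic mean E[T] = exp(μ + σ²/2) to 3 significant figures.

E[T] ≈ 771 days

If T ~ Lognormal(μ,σ) then ln T ~ Normal(μ,σ), so the p-quantile of ln T is μ + z_p·σ.
ln(394) = 5.976 and ln(1310) = 7.178; z_{0.5} = 0, z_{0.85} = 1.036.
σ = (7.178 − 5.976)/(1.036 − (0)) = 1.159.
μ = 5.976 − (0)·1.159 = 5.976.
E[T] = exp(μ + σ²/2) = exp(5.976 + 0.6719) = 771 days.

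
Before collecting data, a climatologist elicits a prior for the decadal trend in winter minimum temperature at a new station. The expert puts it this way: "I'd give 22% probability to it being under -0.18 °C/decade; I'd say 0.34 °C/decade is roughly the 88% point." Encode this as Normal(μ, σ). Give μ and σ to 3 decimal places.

The p-quantile of Normal(μ,σ) is μ + z_p·σ, with z_{0.22} = -0.7722 and z_{0.88} = 1.175.
Eliminate σ: μ = (z₂·x₁ − z₁·x₂)/(z₂ − z₁) = (1.175·-0.18 − (-0.7722)·0.34)/1.947 = 0.026.
Then σ = (x₂ − x₁)/(z₂ − z₁) = (0.34 − -0.18)/1.947 = 0.267.

μ = 0.026, σ = 0.267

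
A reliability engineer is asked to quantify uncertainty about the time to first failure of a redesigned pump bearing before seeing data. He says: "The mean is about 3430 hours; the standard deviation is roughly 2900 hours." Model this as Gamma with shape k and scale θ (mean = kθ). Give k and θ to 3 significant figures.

For Gamma(k, scale θ): mean = kθ, variance = kθ², so CV = 1/√k.
CV = SD/mean = 2900/3430 = 0.8455, hence k = 1/CV² = 1.4.
Then θ = mean/k = 3430/1.4 = 2450.

k ≈ 1.4, θ ≈ 2450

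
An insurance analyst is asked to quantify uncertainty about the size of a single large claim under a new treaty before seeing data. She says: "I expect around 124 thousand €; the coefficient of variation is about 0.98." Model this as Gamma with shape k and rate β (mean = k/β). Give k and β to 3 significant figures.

k ≈ 1.04, β ≈ 0.0084

For Gamma(k, rate β): mean = k/β, variance = k/β², so CV = 1/√k.
CV = 0.98, hence k = 1/CV² = 1.04.
Then β = k/mean = 1.04/124 = 0.0084.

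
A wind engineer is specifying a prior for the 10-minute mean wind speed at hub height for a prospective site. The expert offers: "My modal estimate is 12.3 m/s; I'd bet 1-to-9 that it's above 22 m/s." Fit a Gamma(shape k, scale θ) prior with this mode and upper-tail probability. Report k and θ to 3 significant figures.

k ≈ 6.63, θ ≈ 2.19

Gamma(k,θ) with k>1 has mode (k−1)θ, so θ = 12.3/(k−1).
Need P(X < 22) = 0.9 with θ tied to k this way. Start at k = 2, θ = 12.3: P(X<22) ≈ 0.534.
Too low — raise k to concentrate. Iterating converges to k ≈ 6.63.
Then θ = 12.3/(6.63−1) ≈ 2.19.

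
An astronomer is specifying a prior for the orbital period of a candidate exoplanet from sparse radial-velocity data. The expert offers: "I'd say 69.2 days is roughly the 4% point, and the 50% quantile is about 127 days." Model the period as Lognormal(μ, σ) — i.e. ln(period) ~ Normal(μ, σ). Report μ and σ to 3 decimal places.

μ ≈ 4.844, σ ≈ 0.347

If T ~ Lognormal(μ,σ) then ln T ~ Normal(μ,σ), so the p-quantile of ln T is μ + z_p·σ.
ln(69.2) = 4.237 and ln(127) = 4.844; z_{0.04} = -1.751, z_{0.5} = 0.
σ = (4.844 − 4.237)/(0 − (-1.751)) = 0.347.
μ = 4.237 − (-1.751)·0.347 = 4.844.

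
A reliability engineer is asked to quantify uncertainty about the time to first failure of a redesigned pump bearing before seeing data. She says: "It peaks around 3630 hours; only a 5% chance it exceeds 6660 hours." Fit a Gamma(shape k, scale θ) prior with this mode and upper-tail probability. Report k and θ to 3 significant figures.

Gamma(k,θ) with k>1 has mode (k−1)θ, so θ = 3630/(k−1).
Need P(X < 6660) = 0.95 with θ tied to k this way. Start at k = 2, θ = 3630: P(X<6660) ≈ 0.547.
Too low — raise k to concentrate. Iterating converges to k ≈ 8.56.
Then θ = 3630/(8.56−1) ≈ 480.

k ≈ 8.56, θ ≈ 480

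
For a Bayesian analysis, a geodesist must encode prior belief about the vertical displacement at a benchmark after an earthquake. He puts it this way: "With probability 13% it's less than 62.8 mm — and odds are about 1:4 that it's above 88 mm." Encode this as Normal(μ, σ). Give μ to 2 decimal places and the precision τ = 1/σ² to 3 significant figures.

The p-quantile of Normal(μ,σ) is μ + z_p·σ, with z_{0.13} = -1.126 and z_{0.8} = 0.8416.
Eliminate σ: μ = (z₂·x₁ − z₁·x₂)/(z₂ − z₁) = (0.8416·62.8 − (-1.126)·88)/1.968 = 77.22.
Then σ = (x₂ − x₁)/(z₂ − z₁) = (88 − 62.8)/1.968 = 12.80.
Precision τ = 1/σ² = 1/12.8² = 0.0061.

μ = 77.22, τ = 0.0061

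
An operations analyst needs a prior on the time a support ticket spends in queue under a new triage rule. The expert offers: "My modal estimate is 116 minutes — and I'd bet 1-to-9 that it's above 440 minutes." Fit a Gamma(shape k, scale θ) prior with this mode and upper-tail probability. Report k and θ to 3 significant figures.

k ≈ 2.04, θ ≈ 111

Gamma(k,θ) with k>1 has mode (k−1)θ, so θ = 116/(k−1).
Need P(X < 440) = 0.9 with θ tied to k this way. Start at k = 2, θ = 116: P(X<440) ≈ 0.892.
Too low — raise k to concentrate. Iterating converges to k ≈ 2.04.
Then θ = 116/(2.04−1) ≈ 111.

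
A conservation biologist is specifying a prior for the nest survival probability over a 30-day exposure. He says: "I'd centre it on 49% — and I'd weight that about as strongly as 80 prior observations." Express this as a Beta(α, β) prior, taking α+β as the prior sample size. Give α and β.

α = 39.2, β = 40.8

Under the effective-sample-size interpretation, Beta(α, β) has prior mean α/(α+β) and prior sample size α+β.
So α+β = 80 and α/(α+β) = 0.49, giving α = 0.49·80 = 39.2 and β = 80 − 39.2 = 40.8.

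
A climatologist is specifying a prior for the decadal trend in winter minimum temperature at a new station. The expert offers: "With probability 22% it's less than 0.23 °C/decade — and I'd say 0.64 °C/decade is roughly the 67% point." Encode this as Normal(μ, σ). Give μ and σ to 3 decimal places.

The p-quantile of Normal(μ,σ) is μ + z_p·σ, with z_{0.22} = -0.7722 and z_{0.67} = 0.4399.
Eliminate σ: μ = (z₂·x₁ − z₁·x₂)/(z₂ − z₁) = (0.4399·0.23 − (-0.7722)·0.64)/1.212 = 0.491.
Then σ = (x₂ − x₁)/(z₂ − z₁) = (0.64 − 0.23)/1.212 = 0.338.

μ = 0.491, σ = 0.338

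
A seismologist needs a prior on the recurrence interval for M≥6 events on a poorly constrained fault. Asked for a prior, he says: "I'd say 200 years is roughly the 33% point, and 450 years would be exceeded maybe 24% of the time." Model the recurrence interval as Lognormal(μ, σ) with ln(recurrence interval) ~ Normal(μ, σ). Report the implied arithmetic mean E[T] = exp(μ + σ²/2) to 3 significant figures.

E[T] ≈ 351 years

If T ~ Lognormal(μ,σ) then ln T ~ Normal(μ,σ), so the p-quantile of ln T is μ + z_p·σ.
ln(200) = 5.298 and ln(450) = 6.109; z_{0.33} = -0.4399, z_{0.76} = 0.7063.
σ = (6.109 − 5.298)/(0.7063 − (-0.4399)) = 0.707.
μ = 5.298 − (-0.4399)·0.707 = 5.610.
E[T] = exp(μ + σ²/2) = exp(5.610 + 0.2503) = 351 years.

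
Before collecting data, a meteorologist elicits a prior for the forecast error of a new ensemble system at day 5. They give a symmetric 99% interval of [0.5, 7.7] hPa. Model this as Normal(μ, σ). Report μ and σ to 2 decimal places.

μ = 4.10, σ = 1.40

A symmetric 99% interval runs μ ± z·σ with z = 2.576.
Half-width = 3.6, so σ = 3.6/2.576 = 1.40.
μ is the interval midpoint, 4.10.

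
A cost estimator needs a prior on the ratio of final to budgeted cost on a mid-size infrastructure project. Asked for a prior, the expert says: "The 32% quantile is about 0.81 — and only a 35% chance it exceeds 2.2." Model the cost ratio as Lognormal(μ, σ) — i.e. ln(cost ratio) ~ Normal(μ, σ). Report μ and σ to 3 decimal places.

μ ≈ 0.337, σ ≈ 1.171

If T ~ Lognormal(μ,σ) then ln T ~ Normal(μ,σ), so the p-quantile of ln T is μ + z_p·σ.
ln(0.81) = -0.2107 and ln(2.2) = 0.7885; z_{0.32} = -0.4677, z_{0.65} = 0.3853.
σ = (0.7885 − -0.2107)/(0.3853 − (-0.4677)) = 1.171.
μ = -0.2107 − (-0.4677)·1.171 = 0.337.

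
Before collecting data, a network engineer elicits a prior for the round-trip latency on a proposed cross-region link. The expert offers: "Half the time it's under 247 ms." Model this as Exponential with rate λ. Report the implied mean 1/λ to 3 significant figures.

mean ≈ 356 ms

Exponential median = ln 2 / λ, so λ = ln 2 / 247.0 = 0.00281.
Mean = 1/λ = 356 ms.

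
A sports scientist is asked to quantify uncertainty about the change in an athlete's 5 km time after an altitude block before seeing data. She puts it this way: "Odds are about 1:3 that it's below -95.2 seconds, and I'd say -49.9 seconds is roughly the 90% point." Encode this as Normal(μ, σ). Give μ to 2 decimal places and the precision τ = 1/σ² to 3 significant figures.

μ = -79.58, τ = 0.00186

The p-quantile of Normal(μ,σ) is μ + z_p·σ, with z_{0.25} = -0.6745 and z_{0.9} = 1.282.
Eliminate σ: μ = (z₂·x₁ − z₁·x₂)/(z₂ − z₁) = (1.282·-95.2 − (-0.6745)·-49.9)/1.956 = -79.58.
Then σ = (x₂ − x₁)/(z₂ − z₁) = (-49.9 − -95.2)/1.956 = 23.16.
Precision τ = 1/σ² = 1/23.16² = 0.00186.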